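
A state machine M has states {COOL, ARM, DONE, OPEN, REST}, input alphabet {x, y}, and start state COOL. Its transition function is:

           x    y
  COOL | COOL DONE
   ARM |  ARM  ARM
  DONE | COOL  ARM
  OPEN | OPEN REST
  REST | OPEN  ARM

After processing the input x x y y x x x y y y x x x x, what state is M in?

COOL → COOL → COOL → DONE → ARM → ARM → ARM → ARM → ARM → ARM → ARM → ARM → ARM → ARM → ARM

ARM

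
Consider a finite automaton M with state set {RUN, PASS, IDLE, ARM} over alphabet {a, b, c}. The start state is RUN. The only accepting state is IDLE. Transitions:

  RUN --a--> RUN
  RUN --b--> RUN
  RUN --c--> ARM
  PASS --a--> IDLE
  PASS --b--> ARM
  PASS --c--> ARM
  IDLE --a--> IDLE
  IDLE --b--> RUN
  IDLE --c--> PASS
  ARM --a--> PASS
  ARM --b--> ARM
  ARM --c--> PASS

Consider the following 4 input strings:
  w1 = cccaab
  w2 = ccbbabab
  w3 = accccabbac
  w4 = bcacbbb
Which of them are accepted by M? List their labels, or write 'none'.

none

w1: RUN → ARM → PASS → ARM → PASS → IDLE → RUN  → end RUN, rejected
w2: RUN → ARM → PASS → ARM → ARM → PASS → ARM → PASS → ARM  → end ARM, rejected
w3: RUN → RUN → ARM → PASS → ARM → PASS → IDLE → RUN → RUN → RUN → ARM  → end ARM, rejected
w4: RUN → RUN → ARM → PASS → ARM → ARM → ARM → ARM  → end ARM, rejected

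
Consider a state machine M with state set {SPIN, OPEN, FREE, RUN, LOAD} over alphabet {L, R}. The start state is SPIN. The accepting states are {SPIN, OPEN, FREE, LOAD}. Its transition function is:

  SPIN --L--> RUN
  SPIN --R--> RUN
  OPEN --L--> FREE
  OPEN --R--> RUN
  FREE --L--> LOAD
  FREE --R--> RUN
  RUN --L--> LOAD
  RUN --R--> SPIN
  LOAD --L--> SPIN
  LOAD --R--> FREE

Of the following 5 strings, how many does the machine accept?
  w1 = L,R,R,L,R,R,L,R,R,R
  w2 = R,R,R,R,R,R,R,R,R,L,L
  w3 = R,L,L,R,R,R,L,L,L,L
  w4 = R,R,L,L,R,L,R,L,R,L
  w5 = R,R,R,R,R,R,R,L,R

w1:
  start at SPIN
  read 'L': SPIN → RUN
  read 'R': RUN → SPIN
  read 'R': SPIN → RUN
  read 'L': RUN → LOAD
  read 'R': LOAD → FREE
  read 'R': FREE → RUN
  read 'L': RUN → LOAD
  read 'R': LOAD → FREE
  read 'R': FREE → RUN
  read 'R': RUN → SPIN
  end SPIN, accepted
w2:
  start at SPIN
  read 'R': SPIN → RUN
  read 'R': RUN → SPIN
  read 'R': SPIN → RUN
  read 'R': RUN → SPIN
  read 'R': SPIN → RUN
  read 'R': RUN → SPIN
  read 'R': SPIN → RUN
  read 'R': RUN → SPIN
  read 'R': SPIN → RUN
  read 'L': RUN → LOAD
  read 'L': LOAD → SPIN
  end SPIN, accepted
w3:
  start at SPIN
  read 'R': SPIN → RUN
  read 'L': RUN → LOAD
  read 'L': LOAD → SPIN
  read 'R': SPIN → RUN
  read 'R': RUN → SPIN
  read 'R': SPIN → RUN
  read 'L': RUN → LOAD
  read 'L': LOAD → SPIN
  read 'L': SPIN → RUN
  read 'L': RUN → LOAD
  end LOAD, accepted
w4:
  start at SPIN
  read 'R': SPIN → RUN
  read 'R': RUN → SPIN
  read 'L': SPIN → RUN
  read 'L': RUN → LOAD
  read 'R': LOAD → FREE
  read 'L': FREE → LOAD
  read 'R': LOAD → FREE
  read 'L': FREE → LOAD
  read 'R': LOAD → FREE
  read 'L': FREE → LOAD
  end LOAD, accepted
w5:
  start at SPIN
  read 'R': SPIN → RUN
  read 'R': RUN → SPIN
  read 'R': SPIN → RUN
  read 'R': RUN → SPIN
  read 'R': SPIN → RUN
  read 'R': RUN → SPIN
  read 'R': SPIN → RUN
  read 'L': RUN → LOAD
  read 'R': LOAD → FREE
  end FREE, accepted

5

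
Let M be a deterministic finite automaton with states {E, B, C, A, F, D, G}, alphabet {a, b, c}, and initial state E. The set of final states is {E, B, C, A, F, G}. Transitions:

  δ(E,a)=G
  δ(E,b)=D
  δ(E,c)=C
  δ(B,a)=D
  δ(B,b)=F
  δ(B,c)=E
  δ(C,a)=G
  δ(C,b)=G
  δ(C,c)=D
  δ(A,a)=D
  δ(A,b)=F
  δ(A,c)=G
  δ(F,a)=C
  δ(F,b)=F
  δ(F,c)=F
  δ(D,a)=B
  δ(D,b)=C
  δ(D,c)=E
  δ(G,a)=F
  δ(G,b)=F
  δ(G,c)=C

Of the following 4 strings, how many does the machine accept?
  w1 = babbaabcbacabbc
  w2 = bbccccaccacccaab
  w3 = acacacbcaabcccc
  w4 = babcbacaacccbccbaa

3

w1:
  start at E
  read 'b': E → D
  read 'a': D → B
  read 'b': B → F
  read 'b': F → F
  read 'a': F → C
  read 'a': C → G
  read 'b': G → F
  read 'c': F → F
  read 'b': F → F
  read 'a': F → C
  read 'c': C → D
  read 'a': D → B
  read 'b': B → F
  read 'b': F → F
  read 'c': F → F
  end F, accepted
w2:
  start at E
  read 'b': E → D
  read 'b': D → C
  read 'c': C → D
  read 'c': D → E
  read 'c': E → C
  read 'c': C → D
  read 'a': D → B
  read 'c': B → E
  read 'c': E → C
  read 'a': C → G
  read 'c': G → C
  read 'c': C → D
  read 'c': D → E
  read 'a': E → G
  read 'a': G → F
  read 'b': F → F
  end F, accepted
w3:
  start at E
  read 'a': E → G
  read 'c': G → C
  read 'a': C → G
  read 'c': G → C
  read 'a': C → G
  read 'c': G → C
  read 'b': C → G
  read 'c': G → C
  read 'a': C → G
  read 'a': G → F
  read 'b': F → F
  read 'c': F → F
  read 'c': F → F
  read 'c': F → F
  read 'c': F → F
  end F, accepted
w4:
  start at E
  read 'b': E → D
  read 'a': D → B
  read 'b': B → F
  read 'c': F → F
  read 'b': F → F
  read 'a': F → C
  read 'c': C → D
  read 'a': D → B
  read 'a': B → D
  read 'c': D → E
  read 'c': E → C
  read 'c': C → D
  read 'b': D → C
  read 'c': C → D
  read 'c': D → E
  read 'b': E → D
  read 'a': D → B
  read 'a': B → D
  end D, rejected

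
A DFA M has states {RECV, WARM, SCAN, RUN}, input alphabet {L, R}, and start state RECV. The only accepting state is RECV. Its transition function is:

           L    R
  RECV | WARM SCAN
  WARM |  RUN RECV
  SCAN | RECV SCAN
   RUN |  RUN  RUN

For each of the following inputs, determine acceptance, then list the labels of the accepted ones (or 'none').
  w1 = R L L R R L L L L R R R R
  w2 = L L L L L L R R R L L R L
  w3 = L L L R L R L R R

none

w1: RECV → SCAN → RECV → WARM → RECV → SCAN → RECV → WARM → RUN → RUN → RUN → RUN → RUN → RUN  → end RUN, rejected
w2: RECV → WARM → RUN → RUN → RUN → RUN → RUN → RUN → RUN → RUN → RUN → RUN → RUN → RUN  → end RUN, rejected
w3: RECV → WARM → RUN → RUN → RUN → RUN → RUN → RUN → RUN → RUN  → end RUN, rejected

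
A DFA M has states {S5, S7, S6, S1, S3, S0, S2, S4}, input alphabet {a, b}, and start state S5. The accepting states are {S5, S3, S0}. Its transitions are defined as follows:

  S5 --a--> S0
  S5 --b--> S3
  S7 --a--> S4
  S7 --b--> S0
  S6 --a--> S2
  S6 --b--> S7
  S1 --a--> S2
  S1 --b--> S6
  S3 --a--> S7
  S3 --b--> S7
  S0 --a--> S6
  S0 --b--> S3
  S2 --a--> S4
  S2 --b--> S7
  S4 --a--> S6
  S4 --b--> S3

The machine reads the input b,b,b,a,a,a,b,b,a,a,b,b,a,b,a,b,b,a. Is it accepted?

S5 → S3 → S7 → S0 → S6 → S2 → S4 → S3 → S7 → S4 → S6 → S7 → S0 → S6 → S7 → S4 → S3 → S7 → S4
End state S4 is not accepting.

No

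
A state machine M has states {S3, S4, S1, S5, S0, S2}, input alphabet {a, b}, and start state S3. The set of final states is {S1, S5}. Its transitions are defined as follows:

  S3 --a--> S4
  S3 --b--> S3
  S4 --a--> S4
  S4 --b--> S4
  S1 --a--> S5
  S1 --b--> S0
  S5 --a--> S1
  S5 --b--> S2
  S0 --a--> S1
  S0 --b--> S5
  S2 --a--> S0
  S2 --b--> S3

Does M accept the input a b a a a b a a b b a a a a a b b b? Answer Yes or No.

S3 → S4 → S4 → S4 → S4 → S4 → S4 → S4 → S4 → S4 → S4 → S4 → S4 → S4 → S4 → S4 → S4 → S4 → S4
End state S4 is not accepting.

No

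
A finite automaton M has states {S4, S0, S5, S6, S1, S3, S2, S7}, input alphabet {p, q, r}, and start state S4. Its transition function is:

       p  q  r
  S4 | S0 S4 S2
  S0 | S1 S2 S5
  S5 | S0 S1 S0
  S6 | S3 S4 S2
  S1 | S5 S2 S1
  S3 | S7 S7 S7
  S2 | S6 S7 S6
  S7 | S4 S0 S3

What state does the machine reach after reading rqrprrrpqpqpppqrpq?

start at S4
read 'r': S4 → S2
read 'q': S2 → S7
read 'r': S7 → S3
read 'p': S3 → S7
read 'r': S7 → S3
read 'r': S3 → S7
read 'r': S7 → S3
read 'p': S3 → S7
read 'q': S7 → S0
read 'p': S0 → S1
read 'q': S1 → S2
read 'p': S2 → S6
read 'p': S6 → S3
read 'p': S3 → S7
read 'q': S7 → S0
read 'r': S0 → S5
read 'p': S5 → S0
read 'q': S0 → S2

S2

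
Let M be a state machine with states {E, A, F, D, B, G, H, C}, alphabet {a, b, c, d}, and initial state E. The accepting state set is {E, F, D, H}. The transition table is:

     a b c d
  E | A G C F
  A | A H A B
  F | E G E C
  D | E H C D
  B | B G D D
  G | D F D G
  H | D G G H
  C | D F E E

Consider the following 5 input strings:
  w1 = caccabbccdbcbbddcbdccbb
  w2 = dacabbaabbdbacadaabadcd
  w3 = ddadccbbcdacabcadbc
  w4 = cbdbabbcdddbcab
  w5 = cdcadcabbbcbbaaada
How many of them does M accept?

1

w1: Trace: E -c-> C -a-> D -c-> C -c-> E -a-> A -b-> H -b-> G -c-> D -c-> C -d-> E -b-> G -c-> D -b-> H -b-> G -d-> G -d-> G -c-> D -b-> H -d-> H -c-> G -c-> D -b-> H -b-> G  → end G, rejected
w2: Trace: E -d-> F -a-> E -c-> C -a-> D -b-> H -b-> G -a-> D -a-> E -b-> G -b-> F -d-> C -b-> F -a-> E -c-> C -a-> D -d-> D -a-> E -a-> A -b-> H -a-> D -d-> D -c-> C -d-> E  → end E, accepted
w3: Trace: E -d-> F -d-> C -a-> D -d-> D -c-> C -c-> E -b-> G -b-> F -c-> E -d-> F -a-> E -c-> C -a-> D -b-> H -c-> G -a-> D -d-> D -b-> H -c-> G  → end G, rejected
w4: Trace: E -c-> C -b-> F -d-> C -b-> F -a-> E -b-> G -b-> F -c-> E -d-> F -d-> C -d-> E -b-> G -c-> D -a-> E -b-> G  → end G, rejected
w5: Trace: E -c-> C -d-> E -c-> C -a-> D -d-> D -c-> C -a-> D -b-> H -b-> G -b-> F -c-> E -b-> G -b-> F -a-> E -a-> A -a-> A -d-> B -a-> B  → end B, rejected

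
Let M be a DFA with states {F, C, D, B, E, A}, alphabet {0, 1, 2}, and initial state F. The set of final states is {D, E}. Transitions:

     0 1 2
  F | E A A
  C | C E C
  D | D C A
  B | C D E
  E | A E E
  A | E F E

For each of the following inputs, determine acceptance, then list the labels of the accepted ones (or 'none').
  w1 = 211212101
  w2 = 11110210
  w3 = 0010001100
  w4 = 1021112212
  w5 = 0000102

w3, w4, w5

w1:
  start at F
  read '2': F → A
  read '1': A → F
  read '1': F → A
  read '2': A → E
  read '1': E → E
  read '2': E → E
  read '1': E → E
  read '0': E → A
  read '1': A → F
  end F, rejected
w2:
  start at F
  read '1': F → A
  read '1': A → F
  read '1': F → A
  read '1': A → F
  read '0': F → E
  read '2': E → E
  read '1': E → E
  read '0': E → A
  end A, rejected
w3:
  start at F
  read '0': F → E
  read '0': E → A
  read '1': A → F
  read '0': F → E
  read '0': E → A
  read '0': A → E
  read '1': E → E
  read '1': E → E
  read '0': E → A
  read '0': A → E
  end E, accepted
w4:
  start at F
  read '1': F → A
  read '0': A → E
  read '2': E → E
  read '1': E → E
  read '1': E → E
  read '1': E → E
  read '2': E → E
  read '2': E → E
  read '1': E → E
  read '2': E → E
  end E, accepted
w5:
  start at F
  read '0': F → E
  read '0': E → A
  read '0': A → E
  read '0': E → A
  read '1': A → F
  read '0': F → E
  read '2': E → E
  end E, accepted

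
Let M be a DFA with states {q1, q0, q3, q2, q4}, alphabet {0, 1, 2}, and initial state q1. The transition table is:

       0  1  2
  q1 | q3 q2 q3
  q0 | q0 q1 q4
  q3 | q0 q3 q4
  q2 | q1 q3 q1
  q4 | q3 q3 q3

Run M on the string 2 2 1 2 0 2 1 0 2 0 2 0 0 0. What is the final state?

q1 → q3 → q4 → q3 → q4 → q3 → q4 → q3 → q0 → q4 → q3 → q4 → q3 → q0 → q0

q0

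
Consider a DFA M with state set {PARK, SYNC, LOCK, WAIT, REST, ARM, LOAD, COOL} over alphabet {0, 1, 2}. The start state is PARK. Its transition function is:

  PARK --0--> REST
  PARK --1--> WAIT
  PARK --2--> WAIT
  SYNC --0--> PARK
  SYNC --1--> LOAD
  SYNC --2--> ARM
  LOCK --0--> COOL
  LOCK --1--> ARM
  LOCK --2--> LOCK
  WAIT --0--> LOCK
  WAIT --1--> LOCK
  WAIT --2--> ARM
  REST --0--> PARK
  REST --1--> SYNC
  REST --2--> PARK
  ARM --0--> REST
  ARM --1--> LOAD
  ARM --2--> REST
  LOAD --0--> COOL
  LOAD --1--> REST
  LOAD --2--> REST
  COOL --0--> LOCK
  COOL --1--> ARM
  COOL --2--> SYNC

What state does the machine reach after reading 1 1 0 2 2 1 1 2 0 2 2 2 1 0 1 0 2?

PARK

PARK → WAIT → LOCK → COOL → SYNC → ARM → LOAD → REST → PARK → REST → PARK → WAIT → ARM → LOAD → COOL → ARM → REST → PARK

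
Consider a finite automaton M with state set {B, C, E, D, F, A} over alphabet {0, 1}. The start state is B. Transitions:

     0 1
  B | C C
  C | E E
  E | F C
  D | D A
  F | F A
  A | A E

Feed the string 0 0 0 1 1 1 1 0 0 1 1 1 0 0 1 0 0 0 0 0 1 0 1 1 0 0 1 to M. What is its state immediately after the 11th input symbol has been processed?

B → C → E → F → A → E → C → E → F → F → A → E
After 11 symbols: E.

E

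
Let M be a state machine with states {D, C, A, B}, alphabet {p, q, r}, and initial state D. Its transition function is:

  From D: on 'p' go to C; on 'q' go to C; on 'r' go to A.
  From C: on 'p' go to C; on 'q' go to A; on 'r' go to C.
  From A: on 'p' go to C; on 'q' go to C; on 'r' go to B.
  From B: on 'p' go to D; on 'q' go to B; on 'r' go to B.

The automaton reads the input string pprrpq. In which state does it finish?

A

start at D
read 'p': D → C
read 'p': C → C
read 'r': C → C
read 'r': C → C
read 'p': C → C
read 'q': C → A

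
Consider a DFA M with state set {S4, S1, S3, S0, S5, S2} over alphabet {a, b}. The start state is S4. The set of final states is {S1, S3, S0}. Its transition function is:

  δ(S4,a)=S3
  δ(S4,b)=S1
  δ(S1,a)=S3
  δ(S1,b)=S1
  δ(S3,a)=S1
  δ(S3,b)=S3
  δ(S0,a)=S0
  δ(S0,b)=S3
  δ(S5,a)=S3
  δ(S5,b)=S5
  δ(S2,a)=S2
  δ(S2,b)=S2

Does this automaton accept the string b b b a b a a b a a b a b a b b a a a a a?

Yes

Trace: S4 -b-> S1 -b-> S1 -b-> S1 -a-> S3 -b-> S3 -a-> S1 -a-> S3 -b-> S3 -a-> S1 -a-> S3 -b-> S3 -a-> S1 -b-> S1 -a-> S3 -b-> S3 -b-> S3 -a-> S1 -a-> S3 -a-> S1 -a-> S3 -a-> S1
End state S1 is accepting.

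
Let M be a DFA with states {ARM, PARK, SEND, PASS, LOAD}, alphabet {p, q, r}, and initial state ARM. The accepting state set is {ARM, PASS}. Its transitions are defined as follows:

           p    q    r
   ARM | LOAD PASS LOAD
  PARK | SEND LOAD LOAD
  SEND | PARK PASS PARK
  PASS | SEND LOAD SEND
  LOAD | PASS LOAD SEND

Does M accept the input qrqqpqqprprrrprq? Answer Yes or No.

No

ARM → PASS → SEND → PASS → LOAD → PASS → LOAD → LOAD → PASS → SEND → PARK → LOAD → SEND → PARK → SEND → PARK → LOAD
End state LOAD is not accepting.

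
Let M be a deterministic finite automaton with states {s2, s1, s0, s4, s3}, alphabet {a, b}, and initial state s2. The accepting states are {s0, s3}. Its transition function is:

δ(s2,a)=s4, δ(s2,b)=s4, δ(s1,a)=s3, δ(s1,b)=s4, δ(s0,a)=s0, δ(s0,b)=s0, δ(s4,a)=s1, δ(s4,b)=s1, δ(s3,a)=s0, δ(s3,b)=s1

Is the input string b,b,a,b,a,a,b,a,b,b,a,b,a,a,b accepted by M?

s2 → s4 → s1 → s3 → s1 → s3 → s0 → s0 → s0 → s0 → s0 → s0 → s0 → s0 → s0 → s0
End state s0 is accepting.

Yes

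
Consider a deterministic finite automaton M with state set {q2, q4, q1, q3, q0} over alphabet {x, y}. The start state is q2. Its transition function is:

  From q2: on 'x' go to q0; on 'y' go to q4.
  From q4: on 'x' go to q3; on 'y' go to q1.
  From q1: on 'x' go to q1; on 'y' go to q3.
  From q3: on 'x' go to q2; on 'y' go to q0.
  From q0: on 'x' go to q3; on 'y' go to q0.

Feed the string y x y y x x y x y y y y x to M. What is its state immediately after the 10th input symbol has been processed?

q0

start at q2
read 'y': q2 → q4
read 'x': q4 → q3
read 'y': q3 → q0
read 'y': q0 → q0
read 'x': q0 → q3
read 'x': q3 → q2
read 'y': q2 → q4
read 'x': q4 → q3
read 'y': q3 → q0
read 'y': q0 → q0
After 10 symbols: q0.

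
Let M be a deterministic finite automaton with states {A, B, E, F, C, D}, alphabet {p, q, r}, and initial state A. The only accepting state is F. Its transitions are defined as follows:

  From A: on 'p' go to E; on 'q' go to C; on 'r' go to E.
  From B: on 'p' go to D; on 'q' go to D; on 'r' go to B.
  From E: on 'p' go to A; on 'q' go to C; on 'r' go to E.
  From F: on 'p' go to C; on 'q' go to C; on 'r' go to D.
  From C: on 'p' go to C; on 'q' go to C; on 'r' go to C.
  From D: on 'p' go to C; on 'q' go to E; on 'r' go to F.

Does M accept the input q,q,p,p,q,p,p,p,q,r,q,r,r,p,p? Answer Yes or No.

No

A → C → C → C → C → C → C → C → C → C → C → C → C → C → C → C
End state C is not accepting.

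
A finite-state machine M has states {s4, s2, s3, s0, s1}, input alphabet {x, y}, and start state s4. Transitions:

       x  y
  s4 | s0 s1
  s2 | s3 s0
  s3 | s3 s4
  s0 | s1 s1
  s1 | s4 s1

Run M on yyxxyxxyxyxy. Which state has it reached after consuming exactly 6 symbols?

s4

Trace: s4 -y-> s1 -y-> s1 -x-> s4 -x-> s0 -y-> s1 -x-> s4
After 6 symbols: s4.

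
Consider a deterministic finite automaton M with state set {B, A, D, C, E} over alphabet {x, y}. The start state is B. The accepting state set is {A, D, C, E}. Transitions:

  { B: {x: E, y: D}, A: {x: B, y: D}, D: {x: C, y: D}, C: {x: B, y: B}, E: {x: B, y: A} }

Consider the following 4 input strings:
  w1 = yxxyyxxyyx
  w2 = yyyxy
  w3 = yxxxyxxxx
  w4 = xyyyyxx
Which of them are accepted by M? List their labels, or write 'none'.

w1:
  start at B
  read 'y': B → D
  read 'x': D → C
  read 'x': C → B
  read 'y': B → D
  read 'y': D → D
  read 'x': D → C
  read 'x': C → B
  read 'y': B → D
  read 'y': D → D
  read 'x': D → C
  end C, accepted
w2:
  start at B
  read 'y': B → D
  read 'y': D → D
  read 'y': D → D
  read 'x': D → C
  read 'y': C → B
  end B, rejected
w3:
  start at B
  read 'y': B → D
  read 'x': D → C
  read 'x': C → B
  read 'x': B → E
  read 'y': E → A
  read 'x': A → B
  read 'x': B → E
  read 'x': E → B
  read 'x': B → E
  end E, accepted
w4:
  start at B
  read 'x': B → E
  read 'y': E → A
  read 'y': A → D
  read 'y': D → D
  read 'y': D → D
  read 'x': D → C
  read 'x': C → B
  end B, rejected

w1, w3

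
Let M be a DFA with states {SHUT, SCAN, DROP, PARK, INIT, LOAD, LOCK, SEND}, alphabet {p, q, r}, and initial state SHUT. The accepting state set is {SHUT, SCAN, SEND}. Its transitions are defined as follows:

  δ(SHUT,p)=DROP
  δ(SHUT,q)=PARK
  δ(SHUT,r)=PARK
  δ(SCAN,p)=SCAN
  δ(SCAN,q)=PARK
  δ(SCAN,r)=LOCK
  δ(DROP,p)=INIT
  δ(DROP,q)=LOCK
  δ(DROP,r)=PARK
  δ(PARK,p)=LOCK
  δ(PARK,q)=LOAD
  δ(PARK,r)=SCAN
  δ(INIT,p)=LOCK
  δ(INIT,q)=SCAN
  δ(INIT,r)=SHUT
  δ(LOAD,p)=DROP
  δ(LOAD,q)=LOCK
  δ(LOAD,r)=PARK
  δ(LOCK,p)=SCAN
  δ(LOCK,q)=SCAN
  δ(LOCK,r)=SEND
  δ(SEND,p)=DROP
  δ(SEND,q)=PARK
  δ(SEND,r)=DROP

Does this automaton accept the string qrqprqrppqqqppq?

Trace: SHUT -q-> PARK -r-> SCAN -q-> PARK -p-> LOCK -r-> SEND -q-> PARK -r-> SCAN -p-> SCAN -p-> SCAN -q-> PARK -q-> LOAD -q-> LOCK -p-> SCAN -p-> SCAN -q-> PARK
End state PARK is not accepting.

No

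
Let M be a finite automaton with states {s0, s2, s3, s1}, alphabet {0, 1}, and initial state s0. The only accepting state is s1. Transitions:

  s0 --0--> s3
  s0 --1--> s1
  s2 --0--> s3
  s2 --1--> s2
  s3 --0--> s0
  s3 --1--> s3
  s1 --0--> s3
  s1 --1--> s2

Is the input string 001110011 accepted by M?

start at s0
read '0': s0 → s3
read '0': s3 → s0
read '1': s0 → s1
read '1': s1 → s2
read '1': s2 → s2
read '0': s2 → s3
read '0': s3 → s0
read '1': s0 → s1
read '1': s1 → s2
End state s2 is not accepting.

No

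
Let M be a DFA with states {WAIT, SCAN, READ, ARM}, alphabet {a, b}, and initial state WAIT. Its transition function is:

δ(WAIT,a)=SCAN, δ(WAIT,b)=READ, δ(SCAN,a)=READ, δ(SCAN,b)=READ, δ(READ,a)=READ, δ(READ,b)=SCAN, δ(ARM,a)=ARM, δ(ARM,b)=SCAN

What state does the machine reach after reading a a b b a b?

Trace: WAIT -a-> SCAN -a-> READ -b-> SCAN -b-> READ -a-> READ -b-> SCAN

SCAN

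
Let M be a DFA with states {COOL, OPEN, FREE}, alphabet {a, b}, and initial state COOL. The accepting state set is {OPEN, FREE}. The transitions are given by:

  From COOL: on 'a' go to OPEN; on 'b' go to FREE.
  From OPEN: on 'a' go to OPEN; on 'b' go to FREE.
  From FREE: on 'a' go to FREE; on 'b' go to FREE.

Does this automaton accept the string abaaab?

Yes

start at COOL
read 'a': COOL → OPEN
read 'b': OPEN → FREE
read 'a': FREE → FREE
read 'a': FREE → FREE
read 'a': FREE → FREE
read 'b': FREE → FREE
End state FREE is accepting.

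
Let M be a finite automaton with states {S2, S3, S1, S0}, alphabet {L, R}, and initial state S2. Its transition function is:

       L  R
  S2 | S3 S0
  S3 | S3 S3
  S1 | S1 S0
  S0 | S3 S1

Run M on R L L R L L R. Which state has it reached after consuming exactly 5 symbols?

S3

start at S2
read 'R': S2 → S0
read 'L': S0 → S3
read 'L': S3 → S3
read 'R': S3 → S3
read 'L': S3 → S3
After 5 symbols: S3.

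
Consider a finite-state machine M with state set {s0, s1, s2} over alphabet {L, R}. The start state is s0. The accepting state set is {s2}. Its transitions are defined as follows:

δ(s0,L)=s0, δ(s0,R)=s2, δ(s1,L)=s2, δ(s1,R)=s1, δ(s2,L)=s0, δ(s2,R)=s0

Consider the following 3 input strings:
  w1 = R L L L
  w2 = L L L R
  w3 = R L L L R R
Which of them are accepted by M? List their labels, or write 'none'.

w2

w1: Trace: s0 -R-> s2 -L-> s0 -L-> s0 -L-> s0  → end s0, rejected
w2: Trace: s0 -L-> s0 -L-> s0 -L-> s0 -R-> s2  → end s2, accepted
w3: Trace: s0 -R-> s2 -L-> s0 -L-> s0 -L-> s0 -R-> s2 -R-> s0  → end s0, rejected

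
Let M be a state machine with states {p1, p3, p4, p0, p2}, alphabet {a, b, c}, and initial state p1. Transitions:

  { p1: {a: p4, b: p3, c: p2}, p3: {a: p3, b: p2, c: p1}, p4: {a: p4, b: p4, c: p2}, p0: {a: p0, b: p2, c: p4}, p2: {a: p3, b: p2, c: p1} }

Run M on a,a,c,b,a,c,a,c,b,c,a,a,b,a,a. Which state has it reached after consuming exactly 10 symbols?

p1

start at p1
read 'a': p1 → p4
read 'a': p4 → p4
read 'c': p4 → p2
read 'b': p2 → p2
read 'a': p2 → p3
read 'c': p3 → p1
read 'a': p1 → p4
read 'c': p4 → p2
read 'b': p2 → p2
read 'c': p2 → p1
After 10 symbols: p1.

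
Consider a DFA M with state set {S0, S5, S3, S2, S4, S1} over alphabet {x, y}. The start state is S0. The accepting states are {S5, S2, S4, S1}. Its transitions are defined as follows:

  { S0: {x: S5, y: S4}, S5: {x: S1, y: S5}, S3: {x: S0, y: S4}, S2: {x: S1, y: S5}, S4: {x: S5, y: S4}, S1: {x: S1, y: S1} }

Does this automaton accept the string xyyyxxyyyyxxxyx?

S0 → S5 → S5 → S5 → S5 → S1 → S1 → S1 → S1 → S1 → S1 → S1 → S1 → S1 → S1 → S1
End state S1 is accepting.

Yes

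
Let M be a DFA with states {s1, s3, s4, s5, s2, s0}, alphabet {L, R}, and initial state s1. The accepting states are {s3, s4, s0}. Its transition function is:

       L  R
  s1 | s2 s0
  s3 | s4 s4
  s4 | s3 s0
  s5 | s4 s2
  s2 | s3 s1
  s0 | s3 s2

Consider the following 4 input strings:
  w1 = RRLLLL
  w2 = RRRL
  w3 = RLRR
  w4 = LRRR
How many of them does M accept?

w1:
  start at s1
  read 'R': s1 → s0
  read 'R': s0 → s2
  read 'L': s2 → s3
  read 'L': s3 → s4
  read 'L': s4 → s3
  read 'L': s3 → s4
  end s4, accepted
w2:
  start at s1
  read 'R': s1 → s0
  read 'R': s0 → s2
  read 'R': s2 → s1
  read 'L': s1 → s2
  end s2, rejected
w3:
  start at s1
  read 'R': s1 → s0
  read 'L': s0 → s3
  read 'R': s3 → s4
  read 'R': s4 → s0
  end s0, accepted
w4:
  start at s1
  read 'L': s1 → s2
  read 'R': s2 → s1
  read 'R': s1 → s0
  read 'R': s0 → s2
  end s2, rejected

2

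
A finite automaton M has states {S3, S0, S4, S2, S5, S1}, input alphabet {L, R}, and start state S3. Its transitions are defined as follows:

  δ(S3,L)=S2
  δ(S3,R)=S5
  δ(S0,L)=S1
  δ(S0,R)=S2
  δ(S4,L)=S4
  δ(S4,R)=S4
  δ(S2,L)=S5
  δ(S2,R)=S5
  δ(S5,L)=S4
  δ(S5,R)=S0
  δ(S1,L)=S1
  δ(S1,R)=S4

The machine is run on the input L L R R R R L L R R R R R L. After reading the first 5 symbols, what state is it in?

Trace: S3 -L-> S2 -L-> S5 -R-> S0 -R-> S2 -R-> S5
After 5 symbols: S5.

S5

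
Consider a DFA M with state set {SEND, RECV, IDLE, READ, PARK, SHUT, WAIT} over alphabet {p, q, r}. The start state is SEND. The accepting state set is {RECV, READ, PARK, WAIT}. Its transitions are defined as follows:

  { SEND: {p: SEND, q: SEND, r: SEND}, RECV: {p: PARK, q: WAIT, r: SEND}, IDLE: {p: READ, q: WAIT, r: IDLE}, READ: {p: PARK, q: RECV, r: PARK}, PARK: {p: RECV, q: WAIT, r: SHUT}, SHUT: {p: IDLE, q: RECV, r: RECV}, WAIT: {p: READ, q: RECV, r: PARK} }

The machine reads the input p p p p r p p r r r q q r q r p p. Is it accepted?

No

SEND → SEND → SEND → SEND → SEND → SEND → SEND → SEND → SEND → SEND → SEND → SEND → SEND → SEND → SEND → SEND → SEND → SEND
End state SEND is not accepting.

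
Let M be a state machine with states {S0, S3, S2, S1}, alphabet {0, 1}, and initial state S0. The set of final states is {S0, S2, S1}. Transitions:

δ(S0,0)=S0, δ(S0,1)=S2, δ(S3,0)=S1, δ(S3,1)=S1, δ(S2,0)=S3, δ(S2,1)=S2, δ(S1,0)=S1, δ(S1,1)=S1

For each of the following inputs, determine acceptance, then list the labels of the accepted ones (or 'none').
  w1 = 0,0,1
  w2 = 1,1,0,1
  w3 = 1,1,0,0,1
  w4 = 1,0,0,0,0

w1, w2, w3, w4

w1: S0 → S0 → S0 → S2  → end S2, accepted
w2: S0 → S2 → S2 → S3 → S1  → end S1, accepted
w3: S0 → S2 → S2 → S3 → S1 → S1  → end S1, accepted
w4: S0 → S2 → S3 → S1 → S1 → S1  → end S1, accepted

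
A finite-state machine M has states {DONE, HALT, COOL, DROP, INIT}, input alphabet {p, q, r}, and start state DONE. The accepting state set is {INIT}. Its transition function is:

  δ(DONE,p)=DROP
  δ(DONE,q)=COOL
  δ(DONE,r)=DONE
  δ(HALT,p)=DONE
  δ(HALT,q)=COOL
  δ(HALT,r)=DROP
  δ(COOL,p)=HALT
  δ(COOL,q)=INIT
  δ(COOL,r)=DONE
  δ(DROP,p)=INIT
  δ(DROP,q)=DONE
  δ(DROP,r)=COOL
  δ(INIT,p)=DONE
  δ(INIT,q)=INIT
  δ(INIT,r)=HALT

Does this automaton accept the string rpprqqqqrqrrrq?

No

DONE → DONE → DROP → INIT → HALT → COOL → INIT → INIT → INIT → HALT → COOL → DONE → DONE → DONE → COOL
End state COOL is not accepting.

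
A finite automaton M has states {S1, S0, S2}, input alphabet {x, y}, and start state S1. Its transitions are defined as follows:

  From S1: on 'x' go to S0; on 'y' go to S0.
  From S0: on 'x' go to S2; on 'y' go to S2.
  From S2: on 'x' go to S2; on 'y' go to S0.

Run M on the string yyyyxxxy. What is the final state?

start at S1
read 'y': S1 → S0
read 'y': S0 → S2
read 'y': S2 → S0
read 'y': S0 → S2
read 'x': S2 → S2
read 'x': S2 → S2
read 'x': S2 → S2
read 'y': S2 → S0

S0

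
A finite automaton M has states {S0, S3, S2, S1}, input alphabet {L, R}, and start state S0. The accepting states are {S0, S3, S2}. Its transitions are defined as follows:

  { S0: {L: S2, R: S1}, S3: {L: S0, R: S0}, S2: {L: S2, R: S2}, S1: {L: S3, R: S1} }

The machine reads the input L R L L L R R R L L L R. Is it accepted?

Yes

Trace: S0 -L-> S2 -R-> S2 -L-> S2 -L-> S2 -L-> S2 -R-> S2 -R-> S2 -R-> S2 -L-> S2 -L-> S2 -L-> S2 -R-> S2
End state S2 is accepting.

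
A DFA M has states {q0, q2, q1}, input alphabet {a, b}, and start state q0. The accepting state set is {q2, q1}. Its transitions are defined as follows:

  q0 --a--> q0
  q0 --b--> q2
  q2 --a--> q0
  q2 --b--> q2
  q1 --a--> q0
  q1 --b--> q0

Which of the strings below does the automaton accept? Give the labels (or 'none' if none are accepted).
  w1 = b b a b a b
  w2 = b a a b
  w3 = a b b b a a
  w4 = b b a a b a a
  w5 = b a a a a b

w1: q0 → q2 → q2 → q0 → q2 → q0 → q2  → end q2, accepted
w2: q0 → q2 → q0 → q0 → q2  → end q2, accepted
w3: q0 → q0 → q2 → q2 → q2 → q0 → q0  → end q0, rejected
w4: q0 → q2 → q2 → q0 → q0 → q2 → q0 → q0  → end q0, rejected
w5: q0 → q2 → q0 → q0 → q0 → q0 → q2  → end q2, accepted

w1, w2, w5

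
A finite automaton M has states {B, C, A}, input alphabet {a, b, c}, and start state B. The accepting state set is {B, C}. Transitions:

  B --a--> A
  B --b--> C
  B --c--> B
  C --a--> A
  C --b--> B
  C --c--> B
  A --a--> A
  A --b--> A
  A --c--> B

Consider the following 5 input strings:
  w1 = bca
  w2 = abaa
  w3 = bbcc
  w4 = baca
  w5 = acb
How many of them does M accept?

w1: B → C → B → A  → end A, rejected
w2: B → A → A → A → A  → end A, rejected
w3: B → C → B → B → B  → end B, accepted
w4: B → C → A → B → A  → end A, rejected
w5: B → A → B → C  → end C, accepted

2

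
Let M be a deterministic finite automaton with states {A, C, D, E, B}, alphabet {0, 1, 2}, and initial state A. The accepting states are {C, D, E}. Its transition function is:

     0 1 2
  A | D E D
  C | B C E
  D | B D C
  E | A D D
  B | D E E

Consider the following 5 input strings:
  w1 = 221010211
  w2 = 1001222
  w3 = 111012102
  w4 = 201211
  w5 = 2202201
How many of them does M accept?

w1:
  start at A
  read '2': A → D
  read '2': D → C
  read '1': C → C
  read '0': C → B
  read '1': B → E
  read '0': E → A
  read '2': A → D
  read '1': D → D
  read '1': D → D
  end D, accepted
w2:
  start at A
  read '1': A → E
  read '0': E → A
  read '0': A → D
  read '1': D → D
  read '2': D → C
  read '2': C → E
  read '2': E → D
  end D, accepted
w3:
  start at A
  read '1': A → E
  read '1': E → D
  read '1': D → D
  read '0': D → B
  read '1': B → E
  read '2': E → D
  read '1': D → D
  read '0': D → B
  read '2': B → E
  end E, accepted
w4:
  start at A
  read '2': A → D
  read '0': D → B
  read '1': B → E
  read '2': E → D
  read '1': D → D
  read '1': D → D
  end D, accepted
w5:
  start at A
  read '2': A → D
  read '2': D → C
  read '0': C → B
  read '2': B → E
  read '2': E → D
  read '0': D → B
  read '1': B → E
  end E, accepted

5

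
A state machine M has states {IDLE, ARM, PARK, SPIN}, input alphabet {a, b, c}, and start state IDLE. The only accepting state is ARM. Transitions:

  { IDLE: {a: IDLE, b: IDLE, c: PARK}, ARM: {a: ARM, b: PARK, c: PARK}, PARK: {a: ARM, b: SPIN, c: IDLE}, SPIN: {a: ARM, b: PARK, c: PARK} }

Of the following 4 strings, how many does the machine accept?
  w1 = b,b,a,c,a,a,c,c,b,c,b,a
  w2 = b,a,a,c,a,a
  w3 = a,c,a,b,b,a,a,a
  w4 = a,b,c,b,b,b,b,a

4

w1:
  start at IDLE
  read 'b': IDLE → IDLE
  read 'b': IDLE → IDLE
  read 'a': IDLE → IDLE
  read 'c': IDLE → PARK
  read 'a': PARK → ARM
  read 'a': ARM → ARM
  read 'c': ARM → PARK
  read 'c': PARK → IDLE
  read 'b': IDLE → IDLE
  read 'c': IDLE → PARK
  read 'b': PARK → SPIN
  read 'a': SPIN → ARM
  end ARM, accepted
w2:
  start at IDLE
  read 'b': IDLE → IDLE
  read 'a': IDLE → IDLE
  read 'a': IDLE → IDLE
  read 'c': IDLE → PARK
  read 'a': PARK → ARM
  read 'a': ARM → ARM
  end ARM, accepted
w3:
  start at IDLE
  read 'a': IDLE → IDLE
  read 'c': IDLE → PARK
  read 'a': PARK → ARM
  read 'b': ARM → PARK
  read 'b': PARK → SPIN
  read 'a': SPIN → ARM
  read 'a': ARM → ARM
  read 'a': ARM → ARM
  end ARM, accepted
w4:
  start at IDLE
  read 'a': IDLE → IDLE
  read 'b': IDLE → IDLE
  read 'c': IDLE → PARK
  read 'b': PARK → SPIN
  read 'b': SPIN → PARK
  read 'b': PARK → SPIN
  read 'b': SPIN → PARK
  read 'a': PARK → ARM
  end ARM, accepted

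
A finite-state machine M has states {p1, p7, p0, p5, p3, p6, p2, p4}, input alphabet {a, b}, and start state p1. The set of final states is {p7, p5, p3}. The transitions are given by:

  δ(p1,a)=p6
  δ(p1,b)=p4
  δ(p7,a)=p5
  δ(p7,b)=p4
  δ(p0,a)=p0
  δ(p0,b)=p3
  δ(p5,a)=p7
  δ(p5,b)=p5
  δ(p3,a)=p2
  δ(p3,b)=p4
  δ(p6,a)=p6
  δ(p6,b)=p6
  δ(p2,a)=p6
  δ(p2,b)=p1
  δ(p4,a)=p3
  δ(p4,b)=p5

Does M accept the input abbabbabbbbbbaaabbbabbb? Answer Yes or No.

start at p1
read 'a': p1 → p6
read 'b': p6 → p6
read 'b': p6 → p6
read 'a': p6 → p6
read 'b': p6 → p6
read 'b': p6 → p6
read 'a': p6 → p6
read 'b': p6 → p6
read 'b': p6 → p6
read 'b': p6 → p6
read 'b': p6 → p6
read 'b': p6 → p6
read 'b': p6 → p6
read 'a': p6 → p6
read 'a': p6 → p6
read 'a': p6 → p6
read 'b': p6 → p6
read 'b': p6 → p6
read 'b': p6 → p6
read 'a': p6 → p6
read 'b': p6 → p6
read 'b': p6 → p6
read 'b': p6 → p6
End state p6 is not accepting.

No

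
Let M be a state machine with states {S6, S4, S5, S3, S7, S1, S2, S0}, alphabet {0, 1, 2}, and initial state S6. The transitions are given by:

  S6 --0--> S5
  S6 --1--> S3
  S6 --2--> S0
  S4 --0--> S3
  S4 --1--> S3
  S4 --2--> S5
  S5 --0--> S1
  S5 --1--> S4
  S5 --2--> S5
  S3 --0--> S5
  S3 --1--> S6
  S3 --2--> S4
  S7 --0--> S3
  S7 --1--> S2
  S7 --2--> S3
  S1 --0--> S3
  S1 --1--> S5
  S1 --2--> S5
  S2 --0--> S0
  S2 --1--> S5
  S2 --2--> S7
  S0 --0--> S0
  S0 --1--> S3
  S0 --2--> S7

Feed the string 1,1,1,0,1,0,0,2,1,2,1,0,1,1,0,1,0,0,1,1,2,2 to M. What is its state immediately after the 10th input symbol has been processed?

S6 → S3 → S6 → S3 → S5 → S4 → S3 → S5 → S5 → S4 → S5
After 10 symbols: S5.

S5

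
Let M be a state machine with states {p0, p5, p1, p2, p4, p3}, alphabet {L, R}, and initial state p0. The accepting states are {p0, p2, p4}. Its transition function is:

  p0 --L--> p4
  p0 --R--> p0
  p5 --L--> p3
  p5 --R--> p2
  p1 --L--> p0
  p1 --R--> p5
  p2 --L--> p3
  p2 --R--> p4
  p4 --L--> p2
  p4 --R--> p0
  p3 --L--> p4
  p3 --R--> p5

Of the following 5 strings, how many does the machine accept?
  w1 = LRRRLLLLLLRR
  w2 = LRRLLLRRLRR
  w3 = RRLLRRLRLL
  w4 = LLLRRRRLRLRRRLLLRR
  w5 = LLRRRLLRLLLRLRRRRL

w1:
  start at p0
  read 'L': p0 → p4
  read 'R': p4 → p0
  read 'R': p0 → p0
  read 'R': p0 → p0
  read 'L': p0 → p4
  read 'L': p4 → p2
  read 'L': p2 → p3
  read 'L': p3 → p4
  read 'L': p4 → p2
  read 'L': p2 → p3
  read 'R': p3 → p5
  read 'R': p5 → p2
  end p2, accepted
w2:
  start at p0
  read 'L': p0 → p4
  read 'R': p4 → p0
  read 'R': p0 → p0
  read 'L': p0 → p4
  read 'L': p4 → p2
  read 'L': p2 → p3
  read 'R': p3 → p5
  read 'R': p5 → p2
  read 'L': p2 → p3
  read 'R': p3 → p5
  read 'R': p5 → p2
  end p2, accepted
w3:
  start at p0
  read 'R': p0 → p0
  read 'R': p0 → p0
  read 'L': p0 → p4
  read 'L': p4 → p2
  read 'R': p2 → p4
  read 'R': p4 → p0
  read 'L': p0 → p4
  read 'R': p4 → p0
  read 'L': p0 → p4
  read 'L': p4 → p2
  end p2, accepted
w4:
  start at p0
  read 'L': p0 → p4
  read 'L': p4 → p2
  read 'L': p2 → p3
  read 'R': p3 → p5
  read 'R': p5 → p2
  read 'R': p2 → p4
  read 'R': p4 → p0
  read 'L': p0 → p4
  read 'R': p4 → p0
  read 'L': p0 → p4
  read 'R': p4 → p0
  read 'R': p0 → p0
  read 'R': p0 → p0
  read 'L': p0 → p4
  read 'L': p4 → p2
  read 'L': p2 → p3
  read 'R': p3 → p5
  read 'R': p5 → p2
  end p2, accepted
w5:
  start at p0
  read 'L': p0 → p4
  read 'L': p4 → p2
  read 'R': p2 → p4
  read 'R': p4 → p0
  read 'R': p0 → p0
  read 'L': p0 → p4
  read 'L': p4 → p2
  read 'R': p2 → p4
  read 'L': p4 → p2
  read 'L': p2 → p3
  read 'L': p3 → p4
  read 'R': p4 → p0
  read 'L': p0 → p4
  read 'R': p4 → p0
  read 'R': p0 → p0
  read 'R': p0 → p0
  read 'R': p0 → p0
  read 'L': p0 → p4
  end p4, accepted

5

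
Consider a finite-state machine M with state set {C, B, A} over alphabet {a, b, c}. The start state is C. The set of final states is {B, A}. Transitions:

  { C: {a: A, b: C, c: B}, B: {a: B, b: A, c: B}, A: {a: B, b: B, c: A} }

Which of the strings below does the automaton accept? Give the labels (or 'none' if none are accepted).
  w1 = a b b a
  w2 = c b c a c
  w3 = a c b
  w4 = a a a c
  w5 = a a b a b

w1: C → A → B → A → B  → end B, accepted
w2: C → B → A → A → B → B  → end B, accepted
w3: C → A → A → B  → end B, accepted
w4: C → A → B → B → B  → end B, accepted
w5: C → A → B → A → B → A  → end A, accepted

w1, w2, w3, w4, w5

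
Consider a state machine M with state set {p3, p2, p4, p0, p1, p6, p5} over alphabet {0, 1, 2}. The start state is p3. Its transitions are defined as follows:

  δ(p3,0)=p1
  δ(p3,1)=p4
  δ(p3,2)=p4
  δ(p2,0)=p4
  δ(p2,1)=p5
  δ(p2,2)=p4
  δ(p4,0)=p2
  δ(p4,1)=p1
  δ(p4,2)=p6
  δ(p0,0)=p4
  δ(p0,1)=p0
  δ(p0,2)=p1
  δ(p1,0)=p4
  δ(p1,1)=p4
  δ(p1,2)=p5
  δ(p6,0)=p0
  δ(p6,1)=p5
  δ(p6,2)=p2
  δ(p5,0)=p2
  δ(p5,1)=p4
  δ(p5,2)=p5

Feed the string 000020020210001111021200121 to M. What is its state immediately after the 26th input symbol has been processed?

p3 → p1 → p4 → p2 → p4 → p6 → p0 → p4 → p6 → p0 → p1 → p4 → p2 → p4 → p2 → p5 → p4 → p1 → p4 → p2 → p4 → p1 → p5 → p2 → p4 → p1 → p5
After 26 symbols: p5.

p5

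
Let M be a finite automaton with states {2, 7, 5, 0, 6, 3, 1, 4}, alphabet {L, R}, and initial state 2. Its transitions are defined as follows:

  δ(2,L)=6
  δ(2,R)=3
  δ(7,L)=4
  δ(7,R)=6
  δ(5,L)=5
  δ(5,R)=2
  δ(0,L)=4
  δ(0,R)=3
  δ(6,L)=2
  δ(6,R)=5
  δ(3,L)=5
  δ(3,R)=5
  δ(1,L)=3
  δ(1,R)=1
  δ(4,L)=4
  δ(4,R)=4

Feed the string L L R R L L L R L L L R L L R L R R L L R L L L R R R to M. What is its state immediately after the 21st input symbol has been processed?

start at 2
read 'L': 2 → 6
read 'L': 6 → 2
read 'R': 2 → 3
read 'R': 3 → 5
read 'L': 5 → 5
read 'L': 5 → 5
read 'L': 5 → 5
read 'R': 5 → 2
read 'L': 2 → 6
read 'L': 6 → 2
read 'L': 2 → 6
read 'R': 6 → 5
read 'L': 5 → 5
read 'L': 5 → 5
read 'R': 5 → 2
read 'L': 2 → 6
read 'R': 6 → 5
read 'R': 5 → 2
read 'L': 2 → 6
read 'L': 6 → 2
read 'R': 2 → 3
After 21 symbols: 3.

3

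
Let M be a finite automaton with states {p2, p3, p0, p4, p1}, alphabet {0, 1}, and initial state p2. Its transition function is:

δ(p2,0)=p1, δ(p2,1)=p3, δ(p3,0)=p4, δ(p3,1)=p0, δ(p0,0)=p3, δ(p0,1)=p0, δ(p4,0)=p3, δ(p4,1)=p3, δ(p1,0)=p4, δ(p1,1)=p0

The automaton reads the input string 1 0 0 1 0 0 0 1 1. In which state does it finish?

p0

p2 → p3 → p4 → p3 → p0 → p3 → p4 → p3 → p0 → p0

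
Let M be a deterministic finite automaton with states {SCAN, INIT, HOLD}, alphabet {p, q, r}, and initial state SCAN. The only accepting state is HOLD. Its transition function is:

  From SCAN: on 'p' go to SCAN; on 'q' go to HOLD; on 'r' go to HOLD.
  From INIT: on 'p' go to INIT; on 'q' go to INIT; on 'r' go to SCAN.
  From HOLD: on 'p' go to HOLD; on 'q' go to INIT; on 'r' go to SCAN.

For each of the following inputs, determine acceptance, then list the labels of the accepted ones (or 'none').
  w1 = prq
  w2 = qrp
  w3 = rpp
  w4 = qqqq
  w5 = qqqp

w1:
  start at SCAN
  read 'p': SCAN → SCAN
  read 'r': SCAN → HOLD
  read 'q': HOLD → INIT
  end INIT, rejected
w2:
  start at SCAN
  read 'q': SCAN → HOLD
  read 'r': HOLD → SCAN
  read 'p': SCAN → SCAN
  end SCAN, rejected
w3:
  start at SCAN
  read 'r': SCAN → HOLD
  read 'p': HOLD → HOLD
  read 'p': HOLD → HOLD
  end HOLD, accepted
w4:
  start at SCAN
  read 'q': SCAN → HOLD
  read 'q': HOLD → INIT
  read 'q': INIT → INIT
  read 'q': INIT → INIT
  end INIT, rejected
w5:
  start at SCAN
  read 'q': SCAN → HOLD
  read 'q': HOLD → INIT
  read 'q': INIT → INIT
  read 'p': INIT → INIT
  end INIT, rejected

w3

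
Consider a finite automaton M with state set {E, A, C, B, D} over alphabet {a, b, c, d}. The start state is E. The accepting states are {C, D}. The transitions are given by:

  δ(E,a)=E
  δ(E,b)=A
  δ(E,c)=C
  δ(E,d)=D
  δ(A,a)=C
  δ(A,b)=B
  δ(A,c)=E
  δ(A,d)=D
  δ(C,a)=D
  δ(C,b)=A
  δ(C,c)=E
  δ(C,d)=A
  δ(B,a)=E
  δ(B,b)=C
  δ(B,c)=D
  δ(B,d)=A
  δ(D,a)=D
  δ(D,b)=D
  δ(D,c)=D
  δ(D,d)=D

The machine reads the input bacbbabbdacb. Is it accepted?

No

E → A → C → E → A → B → E → A → B → A → C → E → A
End state A is not accepting.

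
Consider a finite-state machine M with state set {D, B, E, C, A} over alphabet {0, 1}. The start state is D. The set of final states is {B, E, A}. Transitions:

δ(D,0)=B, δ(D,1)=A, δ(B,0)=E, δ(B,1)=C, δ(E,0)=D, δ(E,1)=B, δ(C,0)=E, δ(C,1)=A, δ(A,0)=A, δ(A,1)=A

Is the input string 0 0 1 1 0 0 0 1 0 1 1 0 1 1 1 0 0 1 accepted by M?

Yes

start at D
read '0': D → B
read '0': B → E
read '1': E → B
read '1': B → C
read '0': C → E
read '0': E → D
read '0': D → B
read '1': B → C
read '0': C → E
read '1': E → B
read '1': B → C
read '0': C → E
read '1': E → B
read '1': B → C
read '1': C → A
read '0': A → A
read '0': A → A
read '1': A → A
End state A is accepting.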